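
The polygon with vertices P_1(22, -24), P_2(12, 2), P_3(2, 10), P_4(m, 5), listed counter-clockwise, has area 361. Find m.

-11

Write out the shoelace sum; only the two edges meeting at P_4 involve m:
2·Area = [(2·5 − m·10) + (m·(-24) − 22·5)] + 448
       = -34·m + 348 = 722
⇒ m = -11.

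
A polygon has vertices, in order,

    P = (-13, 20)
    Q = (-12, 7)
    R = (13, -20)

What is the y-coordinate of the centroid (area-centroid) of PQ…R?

7/3

Apply Gauss's area formula. First the cross-terms c_i = x_i·y_{i+1} − x_{i+1}·y_i:
  149, 149, 0  ⇒  2A = 298, A = 149.
Then Σ (y_i + y_{i+1})·c_i = 2086, so ȳ = 2086 / (6·149) = 7/3.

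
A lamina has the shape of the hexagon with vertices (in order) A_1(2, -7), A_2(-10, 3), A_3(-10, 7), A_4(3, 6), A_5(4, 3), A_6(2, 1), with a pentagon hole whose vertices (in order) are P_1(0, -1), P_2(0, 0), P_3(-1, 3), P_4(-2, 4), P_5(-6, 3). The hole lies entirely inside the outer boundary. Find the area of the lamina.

Outer boundary:
Apply the shoelace (surveyor's) formula: 2A = Σ (x_i·y_{i+1} − x_{i+1}·y_i), indices taken mod 6.
Σ = (-64) + (-40) + (-81) + (-15) + (-2) + (-16) = -218
Area = |Σ|/2 = 109.
Hole:
P_1→P_2: (0)(0) − (0)(-1) = 0
P_2→P_3: (0)(3) − (-1)(0) = 0
P_3→P_4: (-1)(4) − (-2)(3) = 2
P_4→P_5: (-2)(3) − (-6)(4) = 18
P_5→P_1: (-6)(-1) − (0)(3) = 6
Σ = 26
Area = |Σ|/2 = 13.
Net area = 109 − 13 = 96.

96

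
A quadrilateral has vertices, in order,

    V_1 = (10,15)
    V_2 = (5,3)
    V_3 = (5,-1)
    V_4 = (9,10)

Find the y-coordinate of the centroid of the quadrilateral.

556/87

Apply the surveyor's formula. First the cross-terms c_i = x_i·y_{i+1} − x_{i+1}·y_i:
  -45, -20, 59, 35  ⇒  2A = 29, A = 14.5.
Then Σ (y_i + y_{i+1})·c_i = 556, so ȳ = 556 / (6·14.5) = 556/87.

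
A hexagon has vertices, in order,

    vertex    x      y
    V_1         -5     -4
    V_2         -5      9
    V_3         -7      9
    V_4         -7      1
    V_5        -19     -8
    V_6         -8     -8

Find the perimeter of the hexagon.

|V_1V_2| = √((0)² + (13)²) = √169 = 13
|V_2V_3| = √((-2)² + (0)²) = √4 = 2
|V_3V_4| = √((0)² + (-8)²) = √64 = 8
|V_4V_5| = √((-12)² + (-9)²) = √225 = 15
|V_5V_6| = √((11)² + (0)²) = √121 = 11
|V_6V_1| = √((3)² + (4)²) = √25 = 5
Perimeter = 13 + 2 + 8 + 15 + 11 + 5 = 54.

54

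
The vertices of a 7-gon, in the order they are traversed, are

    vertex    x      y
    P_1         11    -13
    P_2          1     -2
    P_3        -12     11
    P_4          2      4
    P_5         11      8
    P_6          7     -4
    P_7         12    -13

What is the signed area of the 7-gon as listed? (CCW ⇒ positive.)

-138

Apply the shoelace formula: 2A = Σ (x_i·y_{i+1} − x_{i+1}·y_i), indices taken mod 7.
Σ = (-9) + (-13) + (-70) + (-28) + (-100) + (-43) + (-13) = -276
Signed area = Σ/2 = -138 (negative ⇒ clockwise traversal).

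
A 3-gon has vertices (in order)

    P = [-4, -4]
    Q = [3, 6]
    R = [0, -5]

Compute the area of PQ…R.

23.5

Cross-terms: -12, -15, -20  ⇒  Σ = -47
Area = |Σ|/2 = 23.5.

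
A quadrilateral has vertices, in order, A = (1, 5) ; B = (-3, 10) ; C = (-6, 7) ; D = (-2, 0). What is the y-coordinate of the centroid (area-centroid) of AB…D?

181/34

Apply the shoelace (surveyor's) formula. First the cross-terms c_i = x_i·y_{i+1} − x_{i+1}·y_i:
  25, 39, 14, -10  ⇒  2A = 68, A = 34.
Then Σ (y_i + y_{i+1})·c_i = 1086, so ȳ = 1086 / (6·34) = 181/34.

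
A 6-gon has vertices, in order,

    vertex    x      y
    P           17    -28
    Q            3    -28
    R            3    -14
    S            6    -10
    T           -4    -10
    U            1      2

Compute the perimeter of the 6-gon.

90

|PQ| = √((-14)² + (0)²) = √196 = 14
|QR| = √((0)² + (14)²) = √196 = 14
|RS| = √((3)² + (4)²) = √25 = 5
|ST| = √((-10)² + (0)²) = √100 = 10
|TU| = √((5)² + (12)²) = √169 = 13
|UP| = √((16)² + (-30)²) = √1156 = 34
Perimeter = 14 + 14 + 5 + 10 + 13 + 34 = 90.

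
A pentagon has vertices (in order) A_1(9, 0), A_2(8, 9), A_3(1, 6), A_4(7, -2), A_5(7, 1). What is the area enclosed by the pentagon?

Apply the shoelace formula: 2A = Σ (x_i·y_{i+1} − x_{i+1}·y_i), indices taken mod 5.
Σ = (81) + (39) + (-44) + (21) + (-9) = 88
Area = |Σ|/2 = 44.

44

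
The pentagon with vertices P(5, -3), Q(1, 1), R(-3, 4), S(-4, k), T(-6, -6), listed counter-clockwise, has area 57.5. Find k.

4

The doubled signed area Σ (x_i y_{i+1} − x_{i+1} y_i) is linear in k.
With k=0 it equals 103; the coefficient of k is 3 (from the two edges through S).
So 3·k + 103 = 2·57.5 = 115 ⇒ k = 4.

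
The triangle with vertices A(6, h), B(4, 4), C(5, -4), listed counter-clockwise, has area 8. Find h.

Write out the shoelace sum; only the two edges meeting at A involve h:
2·Area = [(5·h − 6·(-4)) + (6·4 − 4·h)] + -36
       = 1·h + 12 = 16
⇒ h = 4.

4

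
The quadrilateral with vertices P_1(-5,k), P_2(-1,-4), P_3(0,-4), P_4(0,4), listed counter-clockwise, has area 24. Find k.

Write out the shoelace sum; only the two edges meeting at P_1 involve k:
2·Area = [(0·k − (-5)·4) + ((-5)·(-4) − (-1)·k)] + 4
       = 1·k + 44 = 48
⇒ k = 4.

4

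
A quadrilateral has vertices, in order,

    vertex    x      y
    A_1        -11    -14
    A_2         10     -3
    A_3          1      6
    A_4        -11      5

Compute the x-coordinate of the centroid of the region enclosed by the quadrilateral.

Apply the surveyor's formula. First the cross-terms c_i = x_i·y_{i+1} − x_{i+1}·y_i:
  173, 63, 71, 209  ⇒  2A = 516, A = 258.
Then Σ (x_i + x_{i+1})·c_i = -4788, so x̄ = -4788 / (6·258) = -133/43.

-133/43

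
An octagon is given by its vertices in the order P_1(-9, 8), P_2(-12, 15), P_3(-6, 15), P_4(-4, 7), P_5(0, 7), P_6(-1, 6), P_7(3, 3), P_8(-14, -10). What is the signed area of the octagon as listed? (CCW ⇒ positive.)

-171.5

Apply Gauss's area formula: 2A = Σ (x_i·y_{i+1} − x_{i+1}·y_i), indices taken mod 8.
P_1→P_2: (-9)(15) − (-12)(8) = -39
P_2→P_3: (-12)(15) − (-6)(15) = -90
P_3→P_4: (-6)(7) − (-4)(15) = 18
P_4→P_5: (-4)(7) − (0)(7) = -28
P_5→P_6: (0)(6) − (-1)(7) = 7
P_6→P_7: (-1)(3) − (3)(6) = -21
P_7→P_8: (3)(-10) − (-14)(3) = 12
P_8→P_1: (-14)(8) − (-9)(-10) = -202
Σ = -343
Signed area = Σ/2 = -171.5 (negative ⇒ clockwise traversal).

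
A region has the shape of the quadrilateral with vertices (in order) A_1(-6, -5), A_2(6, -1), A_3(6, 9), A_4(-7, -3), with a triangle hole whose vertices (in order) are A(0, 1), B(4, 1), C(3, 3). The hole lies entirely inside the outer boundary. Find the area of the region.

Outer boundary:
Apply Gauss's area formula: 2A = Σ (x_i·y_{i+1} − x_{i+1}·y_i), indices taken mod 4.
Σ = (36) + (60) + (45) + (17) = 158
Area = |Σ|/2 = 79.
Hole:
A→B: (0)(1) − (4)(1) = -4
B→C: (4)(3) − (3)(1) = 9
C→A: (3)(1) − (0)(3) = 3
Σ = 8
Area = |Σ|/2 = 4.
Net area = 79 − 4 = 75.

75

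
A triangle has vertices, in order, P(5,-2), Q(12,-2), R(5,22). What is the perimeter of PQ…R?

|PQ| = √((7)² + (0)²) = √49 = 7
|QR| = √((-7)² + (24)²) = √625 = 25
|RP| = √((0)² + (-24)²) = √576 = 24
Perimeter = 7 + 25 + 24 = 56.

56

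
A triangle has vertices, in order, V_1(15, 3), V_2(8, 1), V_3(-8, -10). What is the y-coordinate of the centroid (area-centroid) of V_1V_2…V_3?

-2

Apply Gauss's area formula. First the cross-terms c_i = x_i·y_{i+1} − x_{i+1}·y_i:
  -9, -72, 126  ⇒  2A = 45, A = 22.5.
Then Σ (y_i + y_{i+1})·c_i = -270, so ȳ = -270 / (6·22.5) = -2.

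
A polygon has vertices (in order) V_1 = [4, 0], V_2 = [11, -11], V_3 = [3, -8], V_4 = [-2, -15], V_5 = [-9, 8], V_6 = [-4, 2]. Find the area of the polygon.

152.5

Apply Gauss's area formula: 2A = Σ (x_i·y_{i+1} − x_{i+1}·y_i), indices taken mod 6.
V_1→V_2: (4)(-11) − (11)(0) = -44
V_2→V_3: (11)(-8) − (3)(-11) = -55
V_3→V_4: (3)(-15) − (-2)(-8) = -61
V_4→V_5: (-2)(8) − (-9)(-15) = -151
V_5→V_6: (-9)(2) − (-4)(8) = 14
V_6→V_1: (-4)(0) − (4)(2) = -8
Σ = -305
Area = |Σ|/2 = 152.5.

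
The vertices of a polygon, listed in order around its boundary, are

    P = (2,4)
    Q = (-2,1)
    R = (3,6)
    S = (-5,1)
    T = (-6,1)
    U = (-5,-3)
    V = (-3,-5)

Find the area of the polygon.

33

P→Q: (2)(1) − (-2)(4) = 10
Q→R: (-2)(6) − (3)(1) = -15
R→S: (3)(1) − (-5)(6) = 33
S→T: (-5)(1) − (-6)(1) = 1
T→U: (-6)(-3) − (-5)(1) = 23
U→V: (-5)(-5) − (-3)(-3) = 16
V→P: (-3)(4) − (2)(-5) = -2
Σ = 66
Area = |Σ|/2 = 33.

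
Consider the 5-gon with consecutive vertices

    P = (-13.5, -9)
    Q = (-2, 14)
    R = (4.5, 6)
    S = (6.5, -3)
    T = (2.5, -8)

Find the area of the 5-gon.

Apply the shoelace (surveyor's) formula: 2A = Σ (x_i·y_{i+1} − x_{i+1}·y_i), indices taken mod 5.
P→Q: (-13.5)(14) − (-2)(-9) = -207
Q→R: (-2)(6) − (4.5)(14) = -75
R→S: (4.5)(-3) − (6.5)(6) = -52.5
S→T: (6.5)(-8) − (2.5)(-3) = -44.5
T→P: (2.5)(-9) − (-13.5)(-8) = -130.5
Σ = -509.5
Area = |Σ|/2 = 254.75.

254.75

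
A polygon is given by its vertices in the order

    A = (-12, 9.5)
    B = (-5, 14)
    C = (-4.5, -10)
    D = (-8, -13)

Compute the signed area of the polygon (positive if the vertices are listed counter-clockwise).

-130.5

Apply the shoelace (surveyor's) formula: 2A = Σ (x_i·y_{i+1} − x_{i+1}·y_i), indices taken mod 4.
A→B: (-12)(14) − (-5)(9.5) = -120.5
B→C: (-5)(-10) − (-4.5)(14) = 113
C→D: (-4.5)(-13) − (-8)(-10) = -21.5
D→A: (-8)(9.5) − (-12)(-13) = -232
Σ = -261
Signed area = Σ/2 = -130.5 (negative ⇒ clockwise traversal).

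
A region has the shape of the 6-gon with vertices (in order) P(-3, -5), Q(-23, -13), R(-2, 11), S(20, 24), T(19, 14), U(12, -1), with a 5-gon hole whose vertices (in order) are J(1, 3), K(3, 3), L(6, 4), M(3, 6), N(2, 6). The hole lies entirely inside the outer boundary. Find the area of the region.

515.5

Outer boundary:
Σ = (-76) + (-279) + (-268) + (-176) + (-187) + (-63) = -1049
Area = |Σ|/2 = 524.5.
Hole:
J→K: (1)(3) − (3)(3) = -6
K→L: (3)(4) − (6)(3) = -6
L→M: (6)(6) − (3)(4) = 24
M→N: (3)(6) − (2)(6) = 6
N→J: (2)(3) − (1)(6) = 0
Σ = 18
Area = |Σ|/2 = 9.
Net area = 524.5 − 9 = 515.5.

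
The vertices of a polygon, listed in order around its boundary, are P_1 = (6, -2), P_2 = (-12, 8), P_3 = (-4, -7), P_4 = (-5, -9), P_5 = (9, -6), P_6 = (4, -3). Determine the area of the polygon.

129.5

Apply the surveyor's formula: 2A = Σ (x_i·y_{i+1} − x_{i+1}·y_i), indices taken mod 6.
Σ = (24) + (116) + (1) + (111) + (-3) + (10) = 259
Area = |Σ|/2 = 129.5.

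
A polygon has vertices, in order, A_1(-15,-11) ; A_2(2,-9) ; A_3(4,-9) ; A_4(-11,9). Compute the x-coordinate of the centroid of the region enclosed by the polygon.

Apply Gauss's area formula. First the cross-terms c_i = x_i·y_{i+1} − x_{i+1}·y_i:
  157, 18, -63, 256  ⇒  2A = 368, A = 184.
Then Σ (x_i + x_{i+1})·c_i = -8148, so x̄ = -8148 / (6·184) = -679/92.

-679/92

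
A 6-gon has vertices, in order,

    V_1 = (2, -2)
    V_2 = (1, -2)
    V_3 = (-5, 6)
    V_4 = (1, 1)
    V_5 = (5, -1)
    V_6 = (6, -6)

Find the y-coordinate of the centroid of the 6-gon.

Apply the surveyor's formula. First the cross-terms c_i = x_i·y_{i+1} − x_{i+1}·y_i:
  -2, -4, -11, -6, -24, 0  ⇒  2A = -47, A = -23.5.
Then Σ (y_i + y_{i+1})·c_i = 83, so ȳ = 83 / (6·(-23.5)) = -83/141.

-83/141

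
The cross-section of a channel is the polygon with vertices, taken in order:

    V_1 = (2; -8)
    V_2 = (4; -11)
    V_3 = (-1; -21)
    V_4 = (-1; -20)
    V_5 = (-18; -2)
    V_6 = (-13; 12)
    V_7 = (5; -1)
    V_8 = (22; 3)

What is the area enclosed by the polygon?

Apply the shoelace formula: 2A = Σ (x_i·y_{i+1} − x_{i+1}·y_i), indices taken mod 8.
Σ = (10) + (-95) + (-1) + (-358) + (-242) + (-47) + (37) + (-182) = -878
Area = |Σ|/2 = 439.

439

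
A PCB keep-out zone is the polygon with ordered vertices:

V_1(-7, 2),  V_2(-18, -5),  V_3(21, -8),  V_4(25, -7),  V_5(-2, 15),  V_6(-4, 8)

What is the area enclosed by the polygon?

413

V_1→V_2: (-7)(-5) − (-18)(2) = 71
V_2→V_3: (-18)(-8) − (21)(-5) = 249
V_3→V_4: (21)(-7) − (25)(-8) = 53
V_4→V_5: (25)(15) − (-2)(-7) = 361
V_5→V_6: (-2)(8) − (-4)(15) = 44
V_6→V_1: (-4)(2) − (-7)(8) = 48
Σ = 826
Area = |Σ|/2 = 413.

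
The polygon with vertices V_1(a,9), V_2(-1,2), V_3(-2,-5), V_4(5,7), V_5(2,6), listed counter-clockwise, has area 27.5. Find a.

The doubled signed area Σ (x_i y_{i+1} − x_{i+1} y_i) is linear in a.
With a=0 it equals 63; the coefficient of a is -4 (from the two edges through V_1).
So -4·a + 63 = 2·27.5 = 55 ⇒ a = 2.

2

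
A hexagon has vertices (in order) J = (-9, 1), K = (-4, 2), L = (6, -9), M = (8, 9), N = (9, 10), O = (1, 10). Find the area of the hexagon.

153

Σ = (-14) + (24) + (126) + (-1) + (80) + (91) = 306
Area = |Σ|/2 = 153.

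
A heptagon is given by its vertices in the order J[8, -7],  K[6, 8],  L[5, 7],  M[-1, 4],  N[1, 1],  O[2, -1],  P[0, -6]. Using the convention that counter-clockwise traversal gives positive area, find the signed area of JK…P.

81.5

Σ = (106) + (2) + (27) + (-5) + (-3) + (-12) + (48) = 163
Signed area = Σ/2 = 81.5 (positive ⇒ counter-clockwise traversal).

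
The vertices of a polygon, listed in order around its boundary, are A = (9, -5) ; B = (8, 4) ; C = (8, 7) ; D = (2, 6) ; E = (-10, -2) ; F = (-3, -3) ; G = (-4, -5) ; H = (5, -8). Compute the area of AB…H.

160.5

Cross-terms: 76, 24, 34, 56, 24, 3, 57, 47  ⇒  Σ = 321
Area = |Σ|/2 = 160.5.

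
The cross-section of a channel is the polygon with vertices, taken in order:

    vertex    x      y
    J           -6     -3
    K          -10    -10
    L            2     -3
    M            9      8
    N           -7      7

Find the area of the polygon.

152.5

Apply the shoelace (surveyor's) formula: 2A = Σ (x_i·y_{i+1} − x_{i+1}·y_i), indices taken mod 5.
J→K: (-6)(-10) − (-10)(-3) = 30
K→L: (-10)(-3) − (2)(-10) = 50
L→M: (2)(8) − (9)(-3) = 43
M→N: (9)(7) − (-7)(8) = 119
N→J: (-7)(-3) − (-6)(7) = 63
Σ = 305
Area = |Σ|/2 = 152.5.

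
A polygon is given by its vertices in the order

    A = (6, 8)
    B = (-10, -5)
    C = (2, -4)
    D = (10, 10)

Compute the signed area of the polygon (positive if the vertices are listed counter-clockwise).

Apply Gauss's area formula: 2A = Σ (x_i·y_{i+1} − x_{i+1}·y_i), indices taken mod 4.
Σ = (50) + (50) + (60) + (20) = 180
Signed area = Σ/2 = 90 (positive ⇒ counter-clockwise traversal).

90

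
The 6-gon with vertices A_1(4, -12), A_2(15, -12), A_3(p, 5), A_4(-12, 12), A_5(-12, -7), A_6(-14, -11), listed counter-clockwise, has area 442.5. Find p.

6

Write out the shoelace sum; only the two edges meeting at A_3 involve p:
2·Area = [(15·5 − p·(-12)) + (p·12 − (-12)·5)] + 606
       = 24·p + 741 = 885
⇒ p = 6.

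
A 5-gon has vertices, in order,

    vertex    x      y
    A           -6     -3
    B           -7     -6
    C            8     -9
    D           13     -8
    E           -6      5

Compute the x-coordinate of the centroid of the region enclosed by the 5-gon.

143/183

Apply the surveyor's formula. First the cross-terms c_i = x_i·y_{i+1} − x_{i+1}·y_i:
  15, 111, 53, 17, 48  ⇒  2A = 244, A = 122.
Then Σ (x_i + x_{i+1})·c_i = 572, so x̄ = 572 / (6·122) = 143/183.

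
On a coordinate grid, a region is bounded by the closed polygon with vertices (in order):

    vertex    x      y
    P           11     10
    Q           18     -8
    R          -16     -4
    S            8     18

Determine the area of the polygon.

421

Cross-terms: -268, -200, -256, -118  ⇒  Σ = -842
Area = |Σ|/2 = 421.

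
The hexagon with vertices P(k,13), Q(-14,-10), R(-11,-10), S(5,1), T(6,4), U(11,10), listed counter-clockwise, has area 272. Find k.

The doubled signed area Σ (x_i y_{i+1} − x_{i+1} y_i) is linear in k.
With k=0 it equals 424; the coefficient of k is -20 (from the two edges through P).
So -20·k + 424 = 2·272 = 544 ⇒ k = -6.

-6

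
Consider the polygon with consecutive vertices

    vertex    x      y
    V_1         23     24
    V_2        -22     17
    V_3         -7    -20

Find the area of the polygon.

V_1→V_2: (23)(17) − (-22)(24) = 919
V_2→V_3: (-22)(-20) − (-7)(17) = 559
V_3→V_1: (-7)(24) − (23)(-20) = 292
Σ = 1770
Area = |Σ|/2 = 885.

885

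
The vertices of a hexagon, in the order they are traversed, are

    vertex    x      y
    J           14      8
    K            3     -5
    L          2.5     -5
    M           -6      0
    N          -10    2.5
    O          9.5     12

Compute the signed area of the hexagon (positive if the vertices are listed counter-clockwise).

-188.625

Σ = (-94) + (-2.5) + (-30) + (-15) + (-143.75) + (-92) = -377.25
Signed area = Σ/2 = -188.625 (negative ⇒ clockwise traversal).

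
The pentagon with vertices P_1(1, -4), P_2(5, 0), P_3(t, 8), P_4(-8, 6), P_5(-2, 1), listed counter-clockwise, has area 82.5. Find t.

5

Write out the shoelace sum; only the two edges meeting at P_3 involve t:
2·Area = [(5·8 − t·0) + (t·6 − (-8)·8)] + 31
       = 6·t + 135 = 165
⇒ t = 5.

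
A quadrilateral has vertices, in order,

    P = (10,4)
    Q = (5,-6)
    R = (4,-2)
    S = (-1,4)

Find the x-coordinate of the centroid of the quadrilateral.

Apply Gauss's area formula. First the cross-terms c_i = x_i·y_{i+1} − x_{i+1}·y_i:
  -80, 14, 14, -44  ⇒  2A = -96, A = -48.
Then Σ (x_i + x_{i+1})·c_i = -1428, so x̄ = -1428 / (6·(-48)) = 119/24.

119/24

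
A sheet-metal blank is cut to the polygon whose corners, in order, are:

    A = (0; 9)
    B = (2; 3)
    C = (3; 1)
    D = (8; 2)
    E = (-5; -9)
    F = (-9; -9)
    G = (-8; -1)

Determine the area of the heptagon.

Apply the shoelace (surveyor's) formula: 2A = Σ (x_i·y_{i+1} − x_{i+1}·y_i), indices taken mod 7.
Cross-terms: -18, -7, -2, -62, -36, -63, -72  ⇒  Σ = -260
Area = |Σ|/2 = 130.

130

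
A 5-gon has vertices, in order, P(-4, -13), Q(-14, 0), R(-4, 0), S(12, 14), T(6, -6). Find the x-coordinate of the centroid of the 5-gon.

Apply Gauss's area formula. First the cross-terms c_i = x_i·y_{i+1} − x_{i+1}·y_i:
  -182, 0, -56, -156, -102  ⇒  2A = -496, A = -248.
Then Σ (x_i + x_{i+1})·c_i = -184, so x̄ = -184 / (6·(-248)) = 23/186.

23/186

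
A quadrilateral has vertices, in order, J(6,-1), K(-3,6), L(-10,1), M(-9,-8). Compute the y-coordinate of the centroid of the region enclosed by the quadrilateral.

-143/177

Apply the shoelace formula. First the cross-terms c_i = x_i·y_{i+1} − x_{i+1}·y_i:
  33, 57, 89, 57  ⇒  2A = 236, A = 118.
Then Σ (y_i + y_{i+1})·c_i = -572, so ȳ = -572 / (6·118) = -143/177.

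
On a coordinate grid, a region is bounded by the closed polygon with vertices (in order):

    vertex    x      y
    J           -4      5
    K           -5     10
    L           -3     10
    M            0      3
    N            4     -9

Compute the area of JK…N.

36

Apply Gauss's area formula: 2A = Σ (x_i·y_{i+1} − x_{i+1}·y_i), indices taken mod 5.
Σ = (-15) + (-20) + (-9) + (-12) + (-16) = -72
Area = |Σ|/2 = 36.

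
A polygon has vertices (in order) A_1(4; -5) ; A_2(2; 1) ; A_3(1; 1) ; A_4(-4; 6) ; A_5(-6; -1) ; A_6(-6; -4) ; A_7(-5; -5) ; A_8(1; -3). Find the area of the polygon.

60

A_1→A_2: (4)(1) − (2)(-5) = 14
A_2→A_3: (2)(1) − (1)(1) = 1
A_3→A_4: (1)(6) − (-4)(1) = 10
A_4→A_5: (-4)(-1) − (-6)(6) = 40
A_5→A_6: (-6)(-4) − (-6)(-1) = 18
A_6→A_7: (-6)(-5) − (-5)(-4) = 10
A_7→A_8: (-5)(-3) − (1)(-5) = 20
A_8→A_1: (1)(-5) − (4)(-3) = 7
Σ = 120
Area = |Σ|/2 = 60.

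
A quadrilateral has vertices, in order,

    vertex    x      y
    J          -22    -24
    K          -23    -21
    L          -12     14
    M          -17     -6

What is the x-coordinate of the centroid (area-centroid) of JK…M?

Apply the shoelace formula. First the cross-terms c_i = x_i·y_{i+1} − x_{i+1}·y_i:
  -90, -574, 310, 276  ⇒  2A = -78, A = -39.
Then Σ (x_i + x_{i+1})·c_i = 4386, so x̄ = 4386 / (6·(-39)) = -731/39.

-731/39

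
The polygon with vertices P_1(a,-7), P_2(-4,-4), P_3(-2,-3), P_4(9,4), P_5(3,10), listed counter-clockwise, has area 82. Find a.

Write out the shoelace sum; only the two edges meeting at P_1 involve a:
2·Area = [(3·(-7) − a·10) + (a·(-4) − (-4)·(-7))] + 101
       = -14·a + 52 = 164
⇒ a = -8.

-8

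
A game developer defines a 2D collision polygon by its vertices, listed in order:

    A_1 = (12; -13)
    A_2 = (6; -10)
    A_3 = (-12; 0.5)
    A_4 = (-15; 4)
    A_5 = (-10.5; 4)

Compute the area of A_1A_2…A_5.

64.5

Apply the shoelace (surveyor's) formula: 2A = Σ (x_i·y_{i+1} − x_{i+1}·y_i), indices taken mod 5.
A_1→A_2: (12)(-10) − (6)(-13) = -42
A_2→A_3: (6)(0.5) − (-12)(-10) = -117
A_3→A_4: (-12)(4) − (-15)(0.5) = -40.5
A_4→A_5: (-15)(4) − (-10.5)(4) = -18
A_5→A_1: (-10.5)(-13) − (12)(4) = 88.5
Σ = -129
Area = |Σ|/2 = 64.5.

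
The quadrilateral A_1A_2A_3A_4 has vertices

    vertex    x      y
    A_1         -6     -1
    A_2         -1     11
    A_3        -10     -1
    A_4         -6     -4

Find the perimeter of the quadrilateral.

36

|A_1A_2| = √((5)² + (12)²) = √169 = 13
|A_2A_3| = √((-9)² + (-12)²) = √225 = 15
|A_3A_4| = √((4)² + (-3)²) = √25 = 5
|A_4A_1| = √((0)² + (3)²) = √9 = 3
Perimeter = 13 + 15 + 5 + 3 = 36.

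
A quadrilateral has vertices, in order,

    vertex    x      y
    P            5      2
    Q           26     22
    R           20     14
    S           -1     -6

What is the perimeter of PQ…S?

|PQ| = √((21)² + (20)²) = √841 = 29
|QR| = √((-6)² + (-8)²) = √100 = 10
|RS| = √((-21)² + (-20)²) = √841 = 29
|SP| = √((6)² + (8)²) = √100 = 10
Perimeter = 29 + 10 + 29 + 10 = 78.

78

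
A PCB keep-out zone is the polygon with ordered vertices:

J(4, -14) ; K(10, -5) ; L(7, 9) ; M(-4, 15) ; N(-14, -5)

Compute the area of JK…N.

416

Apply Gauss's area formula: 2A = Σ (x_i·y_{i+1} − x_{i+1}·y_i), indices taken mod 5.
Σ = (120) + (125) + (141) + (230) + (216) = 832
Area = |Σ|/2 = 416.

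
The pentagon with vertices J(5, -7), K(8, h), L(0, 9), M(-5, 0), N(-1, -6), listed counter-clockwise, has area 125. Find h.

2

The doubled signed area Σ (x_i y_{i+1} − x_{i+1} y_i) is linear in h.
With h=0 it equals 240; the coefficient of h is 5 (from the two edges through K).
So 5·h + 240 = 2·125 = 250 ⇒ h = 2.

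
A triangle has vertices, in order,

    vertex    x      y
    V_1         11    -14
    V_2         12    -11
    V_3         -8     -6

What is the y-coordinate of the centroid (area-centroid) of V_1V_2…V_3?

Apply the surveyor's formula. First the cross-terms c_i = x_i·y_{i+1} − x_{i+1}·y_i:
  47, -160, 178  ⇒  2A = 65, A = 32.5.
Then Σ (y_i + y_{i+1})·c_i = -2015, so ȳ = -2015 / (6·32.5) = -31/3.

-31/3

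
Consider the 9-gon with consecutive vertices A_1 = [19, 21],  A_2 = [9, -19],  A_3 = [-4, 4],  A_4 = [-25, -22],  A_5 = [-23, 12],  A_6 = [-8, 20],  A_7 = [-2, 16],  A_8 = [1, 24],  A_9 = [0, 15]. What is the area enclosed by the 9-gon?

997

Cross-terms: -550, -40, 188, -806, -364, -88, -64, 15, -285  ⇒  Σ = -1994
Area = |Σ|/2 = 997.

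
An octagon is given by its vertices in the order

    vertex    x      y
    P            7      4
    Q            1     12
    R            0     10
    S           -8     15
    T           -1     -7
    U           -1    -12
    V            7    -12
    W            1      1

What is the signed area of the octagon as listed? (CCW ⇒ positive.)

179

Cross-terms: 80, 10, 80, 71, 5, 96, 19, -3  ⇒  Σ = 358
Signed area = Σ/2 = 179 (positive ⇒ counter-clockwise traversal).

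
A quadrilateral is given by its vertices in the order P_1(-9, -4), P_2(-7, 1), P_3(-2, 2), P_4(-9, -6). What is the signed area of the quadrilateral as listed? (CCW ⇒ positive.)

P_1→P_2: (-9)(1) − (-7)(-4) = -37
P_2→P_3: (-7)(2) − (-2)(1) = -12
P_3→P_4: (-2)(-6) − (-9)(2) = 30
P_4→P_1: (-9)(-4) − (-9)(-6) = -18
Σ = -37
Signed area = Σ/2 = -18.5 (negative ⇒ clockwise traversal).

-18.5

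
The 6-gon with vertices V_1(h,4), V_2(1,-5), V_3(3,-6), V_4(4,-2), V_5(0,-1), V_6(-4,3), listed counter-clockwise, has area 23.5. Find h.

-6

The doubled signed area Σ (x_i y_{i+1} − x_{i+1} y_i) is linear in h.
With h=0 it equals -1; the coefficient of h is -8 (from the two edges through V_1).
So -8·h + -1 = 2·23.5 = 47 ⇒ h = -6.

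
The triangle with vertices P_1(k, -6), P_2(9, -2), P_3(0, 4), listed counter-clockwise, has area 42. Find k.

Write out the shoelace sum; only the two edges meeting at P_1 involve k:
2·Area = [(0·(-6) − k·4) + (k·(-2) − 9·(-6))] + 36
       = -6·k + 90 = 84
⇒ k = 1.

1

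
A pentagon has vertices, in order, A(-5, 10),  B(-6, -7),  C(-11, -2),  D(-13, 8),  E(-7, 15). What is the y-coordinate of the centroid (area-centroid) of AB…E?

Apply the shoelace formula. First the cross-terms c_i = x_i·y_{i+1} − x_{i+1}·y_i:
  95, -65, -114, -139, 5  ⇒  2A = -218, A = -109.
Then Σ (y_i + y_{i+1})·c_i = -2886, so ȳ = -2886 / (6·(-109)) = 481/109.

481/109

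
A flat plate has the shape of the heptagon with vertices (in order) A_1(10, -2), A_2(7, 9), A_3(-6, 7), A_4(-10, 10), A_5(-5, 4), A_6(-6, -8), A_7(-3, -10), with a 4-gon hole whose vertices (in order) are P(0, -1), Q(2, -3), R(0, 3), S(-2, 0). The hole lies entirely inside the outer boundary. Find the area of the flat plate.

Outer boundary:
Apply Gauss's area formula: 2A = Σ (x_i·y_{i+1} − x_{i+1}·y_i), indices taken mod 7.
Σ = (104) + (103) + (10) + (10) + (64) + (36) + (106) = 433
Area = |Σ|/2 = 216.5.
Hole:
Apply the shoelace formula: 2A = Σ (x_i·y_{i+1} − x_{i+1}·y_i), indices taken mod 4.
Cross-terms: 2, 6, 6, 2  ⇒  Σ = 16
Area = |Σ|/2 = 8.
Net area = 216.5 − 8 = 208.5.

208.5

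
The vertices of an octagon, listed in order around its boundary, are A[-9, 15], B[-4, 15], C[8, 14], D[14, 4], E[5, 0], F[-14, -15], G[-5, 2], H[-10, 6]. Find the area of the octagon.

Apply the shoelace (surveyor's) formula: 2A = Σ (x_i·y_{i+1} − x_{i+1}·y_i), indices taken mod 8.
Cross-terms: -75, -176, -164, -20, -75, -103, -10, -96  ⇒  Σ = -719
Area = |Σ|/2 = 359.5.

359.5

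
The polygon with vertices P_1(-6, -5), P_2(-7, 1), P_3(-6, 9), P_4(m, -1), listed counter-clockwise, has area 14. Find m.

-9

The doubled signed area Σ (x_i y_{i+1} − x_{i+1} y_i) is linear in m.
With m=0 it equals -98; the coefficient of m is -14 (from the two edges through P_4).
So -14·m + -98 = 2·14 = 28 ⇒ m = -9.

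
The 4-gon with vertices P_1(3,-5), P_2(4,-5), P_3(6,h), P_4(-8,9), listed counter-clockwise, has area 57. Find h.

The doubled signed area Σ (x_i y_{i+1} − x_{i+1} y_i) is linear in h.
With h=0 it equals 102; the coefficient of h is 12 (from the two edges through P_3).
So 12·h + 102 = 2·57 = 114 ⇒ h = 1.

1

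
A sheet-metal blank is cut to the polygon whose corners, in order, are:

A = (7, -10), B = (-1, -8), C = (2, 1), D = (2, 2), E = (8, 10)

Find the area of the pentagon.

97.5

Apply the shoelace formula: 2A = Σ (x_i·y_{i+1} − x_{i+1}·y_i), indices taken mod 5.
Σ = (-66) + (15) + (2) + (4) + (-150) = -195
Area = |Σ|/2 = 97.5.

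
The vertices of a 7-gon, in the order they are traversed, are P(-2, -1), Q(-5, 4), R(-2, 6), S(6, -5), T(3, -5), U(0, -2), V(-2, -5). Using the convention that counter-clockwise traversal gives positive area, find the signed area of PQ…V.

P→Q: (-2)(4) − (-5)(-1) = -13
Q→R: (-5)(6) − (-2)(4) = -22
R→S: (-2)(-5) − (6)(6) = -26
S→T: (6)(-5) − (3)(-5) = -15
T→U: (3)(-2) − (0)(-5) = -6
U→V: (0)(-5) − (-2)(-2) = -4
V→P: (-2)(-1) − (-2)(-5) = -8
Σ = -94
Signed area = Σ/2 = -47 (negative ⇒ clockwise traversal).

-47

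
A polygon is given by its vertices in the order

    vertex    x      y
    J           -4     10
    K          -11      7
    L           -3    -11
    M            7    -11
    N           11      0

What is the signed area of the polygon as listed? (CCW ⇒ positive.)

282.5

J→K: (-4)(7) − (-11)(10) = 82
K→L: (-11)(-11) − (-3)(7) = 142
L→M: (-3)(-11) − (7)(-11) = 110
M→N: (7)(0) − (11)(-11) = 121
N→J: (11)(10) − (-4)(0) = 110
Σ = 565
Signed area = Σ/2 = 282.5 (positive ⇒ counter-clockwise traversal).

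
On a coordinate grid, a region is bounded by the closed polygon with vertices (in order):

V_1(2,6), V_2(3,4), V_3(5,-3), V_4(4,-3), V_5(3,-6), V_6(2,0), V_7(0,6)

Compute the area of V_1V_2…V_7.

Apply the shoelace (surveyor's) formula: 2A = Σ (x_i·y_{i+1} − x_{i+1}·y_i), indices taken mod 7.
Σ = (-10) + (-29) + (-3) + (-15) + (12) + (12) + (-12) = -45
Area = |Σ|/2 = 22.5.

22.5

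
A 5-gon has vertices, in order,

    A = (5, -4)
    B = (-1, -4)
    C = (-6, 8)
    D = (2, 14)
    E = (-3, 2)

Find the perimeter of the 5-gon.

|AB| = √((-6)² + (0)²) = √36 = 6
|BC| = √((-5)² + (12)²) = √169 = 13
|CD| = √((8)² + (6)²) = √100 = 10
|DE| = √((-5)² + (-12)²) = √169 = 13
|EA| = √((8)² + (-6)²) = √100 = 10
Perimeter = 6 + 13 + 10 + 13 + 10 = 52.

52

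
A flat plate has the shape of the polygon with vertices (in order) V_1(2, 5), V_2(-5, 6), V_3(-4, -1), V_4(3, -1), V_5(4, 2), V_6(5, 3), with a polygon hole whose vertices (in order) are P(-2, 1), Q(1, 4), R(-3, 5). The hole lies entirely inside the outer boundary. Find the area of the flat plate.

44.5

Outer boundary:
Cross-terms: 37, 29, 7, 10, 2, 19  ⇒  Σ = 104
Area = |Σ|/2 = 52.
Hole:
Cross-terms: -9, 17, 7  ⇒  Σ = 15
Area = |Σ|/2 = 7.5.
Net area = 52 − 7.5 = 44.5.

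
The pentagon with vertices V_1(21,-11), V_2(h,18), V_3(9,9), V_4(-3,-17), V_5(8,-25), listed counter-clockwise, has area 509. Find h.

14

Write out the shoelace sum; only the two edges meeting at V_2 involve h:
2·Area = [(21·18 − h·(-11)) + (h·9 − 9·18)] + 522
       = 20·h + 738 = 1018
⇒ h = 14.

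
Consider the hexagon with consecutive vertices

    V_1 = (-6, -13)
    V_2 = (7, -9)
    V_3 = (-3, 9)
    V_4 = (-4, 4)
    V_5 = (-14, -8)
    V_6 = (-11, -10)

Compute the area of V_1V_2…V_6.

214

Apply Gauss's area formula: 2A = Σ (x_i·y_{i+1} − x_{i+1}·y_i), indices taken mod 6.
Σ = (145) + (36) + (24) + (88) + (52) + (83) = 428
Area = |Σ|/2 = 214.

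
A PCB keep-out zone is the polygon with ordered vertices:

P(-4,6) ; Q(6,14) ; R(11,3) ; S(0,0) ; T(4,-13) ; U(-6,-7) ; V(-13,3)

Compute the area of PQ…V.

Σ = (-92) + (-136) + (0) + (0) + (-106) + (-109) + (-66) = -509
Area = |Σ|/2 = 254.5.

254.5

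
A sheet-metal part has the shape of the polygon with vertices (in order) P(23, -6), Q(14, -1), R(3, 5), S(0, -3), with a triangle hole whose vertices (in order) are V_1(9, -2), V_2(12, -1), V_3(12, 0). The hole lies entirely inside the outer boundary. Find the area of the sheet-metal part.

Outer boundary:
Cross-terms: 61, 73, -9, 69  ⇒  Σ = 194
Area = |Σ|/2 = 97.
Hole:
V_1→V_2: (9)(-1) − (12)(-2) = 15
V_2→V_3: (12)(0) − (12)(-1) = 12
V_3→V_1: (12)(-2) − (9)(0) = -24
Σ = 3
Area = |Σ|/2 = 1.5.
Net area = 97 − 1.5 = 95.5.

95.5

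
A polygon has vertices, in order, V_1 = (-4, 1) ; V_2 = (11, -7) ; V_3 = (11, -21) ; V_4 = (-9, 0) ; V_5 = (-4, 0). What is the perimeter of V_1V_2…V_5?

|V_1V_2| = √((15)² + (-8)²) = √289 = 17
|V_2V_3| = √((0)² + (-14)²) = √196 = 14
|V_3V_4| = √((-20)² + (21)²) = √841 = 29
|V_4V_5| = √((5)² + (0)²) = √25 = 5
|V_5V_1| = √((0)² + (1)²) = √1 = 1
Perimeter = 17 + 14 + 29 + 5 + 1 = 66.

66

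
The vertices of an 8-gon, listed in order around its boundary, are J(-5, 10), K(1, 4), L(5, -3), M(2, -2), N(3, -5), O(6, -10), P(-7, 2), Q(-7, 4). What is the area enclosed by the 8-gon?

Cross-terms: -30, -23, -4, -4, 0, -58, -14, -50  ⇒  Σ = -183
Area = |Σ|/2 = 91.5.

91.5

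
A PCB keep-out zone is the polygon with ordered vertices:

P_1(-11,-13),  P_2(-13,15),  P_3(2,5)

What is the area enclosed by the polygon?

Apply Gauss's area formula: 2A = Σ (x_i·y_{i+1} − x_{i+1}·y_i), indices taken mod 3.
P_1→P_2: (-11)(15) − (-13)(-13) = -334
P_2→P_3: (-13)(5) − (2)(15) = -95
P_3→P_1: (2)(-13) − (-11)(5) = 29
Σ = -400
Area = |Σ|/2 = 200.

200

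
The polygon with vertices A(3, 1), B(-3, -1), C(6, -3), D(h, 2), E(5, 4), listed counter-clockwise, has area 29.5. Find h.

7

Write out the shoelace sum; only the two edges meeting at D involve h:
2·Area = [(6·2 − h·(-3)) + (h·4 − 5·2)] + 8
       = 7·h + 10 = 59
⇒ h = 7.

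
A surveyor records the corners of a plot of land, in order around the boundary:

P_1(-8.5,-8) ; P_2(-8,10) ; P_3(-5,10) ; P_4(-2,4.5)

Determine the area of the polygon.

Cross-terms: -149, -30, -2.5, 54.25  ⇒  Σ = -127.25
Area = |Σ|/2 = 63.625.

63.625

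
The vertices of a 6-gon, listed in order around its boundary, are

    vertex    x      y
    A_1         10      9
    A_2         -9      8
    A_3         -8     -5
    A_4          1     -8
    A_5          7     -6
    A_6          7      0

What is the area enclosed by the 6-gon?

Cross-terms: 161, 109, 69, 50, 42, 63  ⇒  Σ = 494
Area = |Σ|/2 = 247.

247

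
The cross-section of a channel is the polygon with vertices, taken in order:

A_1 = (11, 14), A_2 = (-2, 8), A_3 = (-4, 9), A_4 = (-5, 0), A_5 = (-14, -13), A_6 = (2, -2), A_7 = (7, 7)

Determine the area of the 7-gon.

Apply the shoelace (surveyor's) formula: 2A = Σ (x_i·y_{i+1} − x_{i+1}·y_i), indices taken mod 7.
Σ = (116) + (14) + (45) + (65) + (54) + (28) + (21) = 343
Area = |Σ|/2 = 171.5.

171.5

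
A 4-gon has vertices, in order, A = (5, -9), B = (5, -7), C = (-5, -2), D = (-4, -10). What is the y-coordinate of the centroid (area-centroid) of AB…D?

Apply Gauss's area formula. First the cross-terms c_i = x_i·y_{i+1} − x_{i+1}·y_i:
  10, -45, 42, 86  ⇒  2A = 93, A = 46.5.
Then Σ (y_i + y_{i+1})·c_i = -1893, so ȳ = -1893 / (6·46.5) = -631/93.

-631/93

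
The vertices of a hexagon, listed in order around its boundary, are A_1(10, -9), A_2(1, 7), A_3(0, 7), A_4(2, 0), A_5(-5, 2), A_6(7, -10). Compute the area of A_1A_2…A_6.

74.5

Apply the shoelace (surveyor's) formula: 2A = Σ (x_i·y_{i+1} − x_{i+1}·y_i), indices taken mod 6.
A_1→A_2: (10)(7) − (1)(-9) = 79
A_2→A_3: (1)(7) − (0)(7) = 7
A_3→A_4: (0)(0) − (2)(7) = -14
A_4→A_5: (2)(2) − (-5)(0) = 4
A_5→A_6: (-5)(-10) − (7)(2) = 36
A_6→A_1: (7)(-9) − (10)(-10) = 37
Σ = 149
Area = |Σ|/2 = 74.5.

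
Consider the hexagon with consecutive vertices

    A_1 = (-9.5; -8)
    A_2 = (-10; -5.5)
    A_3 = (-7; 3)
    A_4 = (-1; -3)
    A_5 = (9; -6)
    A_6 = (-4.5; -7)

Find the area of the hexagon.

79.875

A_1→A_2: (-9.5)(-5.5) − (-10)(-8) = -27.75
A_2→A_3: (-10)(3) − (-7)(-5.5) = -68.5
A_3→A_4: (-7)(-3) − (-1)(3) = 24
A_4→A_5: (-1)(-6) − (9)(-3) = 33
A_5→A_6: (9)(-7) − (-4.5)(-6) = -90
A_6→A_1: (-4.5)(-8) − (-9.5)(-7) = -30.5
Σ = -159.75
Area = |Σ|/2 = 79.875.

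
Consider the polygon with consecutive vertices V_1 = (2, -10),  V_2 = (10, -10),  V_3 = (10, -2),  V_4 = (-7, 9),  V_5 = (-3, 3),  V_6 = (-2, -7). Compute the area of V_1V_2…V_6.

151.5

Apply the shoelace (surveyor's) formula: 2A = Σ (x_i·y_{i+1} − x_{i+1}·y_i), indices taken mod 6.
Cross-terms: 80, 80, 76, 6, 27, 34  ⇒  Σ = 303
Area = |Σ|/2 = 151.5.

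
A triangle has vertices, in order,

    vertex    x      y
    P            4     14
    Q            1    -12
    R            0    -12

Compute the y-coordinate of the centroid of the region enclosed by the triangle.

Apply Gauss's area formula. First the cross-terms c_i = x_i·y_{i+1} − x_{i+1}·y_i:
  -62, -12, 48  ⇒  2A = -26, A = -13.
Then Σ (y_i + y_{i+1})·c_i = 260, so ȳ = 260 / (6·(-13)) = -10/3.

-10/3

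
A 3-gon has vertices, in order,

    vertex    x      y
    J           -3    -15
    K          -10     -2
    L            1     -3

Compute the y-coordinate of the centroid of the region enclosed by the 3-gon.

-20/3

Apply Gauss's area formula. First the cross-terms c_i = x_i·y_{i+1} − x_{i+1}·y_i:
  -144, 32, -24  ⇒  2A = -136, A = -68.
Then Σ (y_i + y_{i+1})·c_i = 2720, so ȳ = 2720 / (6·(-68)) = -20/3.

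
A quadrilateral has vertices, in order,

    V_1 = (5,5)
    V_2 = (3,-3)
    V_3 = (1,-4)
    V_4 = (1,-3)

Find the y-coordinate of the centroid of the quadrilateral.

-2/3

Apply the shoelace (surveyor's) formula. First the cross-terms c_i = x_i·y_{i+1} − x_{i+1}·y_i:
  -30, -9, 1, 20  ⇒  2A = -18, A = -9.
Then Σ (y_i + y_{i+1})·c_i = 36, so ȳ = 36 / (6·(-9)) = -2/3.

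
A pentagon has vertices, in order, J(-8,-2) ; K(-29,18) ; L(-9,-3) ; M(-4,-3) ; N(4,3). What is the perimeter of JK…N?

86

|JK| = √((-21)² + (20)²) = √841 = 29
|KL| = √((20)² + (-21)²) = √841 = 29
|LM| = √((5)² + (0)²) = √25 = 5
|MN| = √((8)² + (6)²) = √100 = 10
|NJ| = √((-12)² + (-5)²) = √169 = 13
Perimeter = 29 + 29 + 5 + 10 + 13 = 86.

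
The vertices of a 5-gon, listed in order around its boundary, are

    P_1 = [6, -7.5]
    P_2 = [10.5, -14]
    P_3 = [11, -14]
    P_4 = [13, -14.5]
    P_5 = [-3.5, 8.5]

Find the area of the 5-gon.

Cross-terms: -5.25, 7, 22.5, 59.75, -24.75  ⇒  Σ = 59.25
Area = |Σ|/2 = 29.625.

29.625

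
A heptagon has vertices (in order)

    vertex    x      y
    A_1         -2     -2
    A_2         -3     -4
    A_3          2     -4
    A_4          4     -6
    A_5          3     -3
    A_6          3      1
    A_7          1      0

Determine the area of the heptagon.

Apply Gauss's area formula: 2A = Σ (x_i·y_{i+1} − x_{i+1}·y_i), indices taken mod 7.
Σ = (2) + (20) + (4) + (6) + (12) + (-1) + (-2) = 41
Area = |Σ|/2 = 20.5.

20.5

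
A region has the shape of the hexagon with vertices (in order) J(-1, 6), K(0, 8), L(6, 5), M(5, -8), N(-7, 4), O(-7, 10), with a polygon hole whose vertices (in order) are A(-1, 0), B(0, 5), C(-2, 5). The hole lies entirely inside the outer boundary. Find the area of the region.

Outer boundary:
Apply the shoelace (surveyor's) formula: 2A = Σ (x_i·y_{i+1} − x_{i+1}·y_i), indices taken mod 6.
Σ = (-8) + (-48) + (-73) + (-36) + (-42) + (-32) = -239
Area = |Σ|/2 = 119.5.
Hole:
Apply the shoelace formula: 2A = Σ (x_i·y_{i+1} − x_{i+1}·y_i), indices taken mod 3.
Σ = (-5) + (10) + (5) = 10
Area = |Σ|/2 = 5.
Net area = 119.5 − 5 = 114.5.

114.5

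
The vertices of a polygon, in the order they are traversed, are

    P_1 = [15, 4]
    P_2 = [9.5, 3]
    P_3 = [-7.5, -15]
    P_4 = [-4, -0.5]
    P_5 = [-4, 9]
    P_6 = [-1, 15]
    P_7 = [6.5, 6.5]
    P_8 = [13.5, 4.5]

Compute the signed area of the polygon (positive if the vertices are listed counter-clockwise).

Apply the shoelace (surveyor's) formula: 2A = Σ (x_i·y_{i+1} − x_{i+1}·y_i), indices taken mod 8.
Σ = (7) + (-120) + (-56.25) + (-38) + (-51) + (-104) + (-58.5) + (-13.5) = -434.25
Signed area = Σ/2 = -217.125 (negative ⇒ clockwise traversal).

-217.125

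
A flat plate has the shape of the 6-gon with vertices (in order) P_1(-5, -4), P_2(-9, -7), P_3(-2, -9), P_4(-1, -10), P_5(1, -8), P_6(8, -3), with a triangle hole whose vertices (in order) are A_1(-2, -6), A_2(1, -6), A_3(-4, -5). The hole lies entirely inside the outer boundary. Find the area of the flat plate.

53

Outer boundary:
Apply Gauss's area formula: 2A = Σ (x_i·y_{i+1} − x_{i+1}·y_i), indices taken mod 6.
P_1→P_2: (-5)(-7) − (-9)(-4) = -1
P_2→P_3: (-9)(-9) − (-2)(-7) = 67
P_3→P_4: (-2)(-10) − (-1)(-9) = 11
P_4→P_5: (-1)(-8) − (1)(-10) = 18
P_5→P_6: (1)(-3) − (8)(-8) = 61
P_6→P_1: (8)(-4) − (-5)(-3) = -47
Σ = 109
Area = |Σ|/2 = 54.5.
Hole:
Apply Gauss's area formula: 2A = Σ (x_i·y_{i+1} − x_{i+1}·y_i), indices taken mod 3.
Σ = (18) + (-29) + (14) = 3
Area = |Σ|/2 = 1.5.
Net area = 54.5 − 1.5 = 53.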